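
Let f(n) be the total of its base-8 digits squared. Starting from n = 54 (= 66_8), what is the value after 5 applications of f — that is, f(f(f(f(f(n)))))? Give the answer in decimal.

54 = (6,6)_8 → 72
72 = (1,1,0)_8 → 2
2 = (2)_8 → 4
4 = (4)_8 → 16
16 = (2,0)_8 → 4

4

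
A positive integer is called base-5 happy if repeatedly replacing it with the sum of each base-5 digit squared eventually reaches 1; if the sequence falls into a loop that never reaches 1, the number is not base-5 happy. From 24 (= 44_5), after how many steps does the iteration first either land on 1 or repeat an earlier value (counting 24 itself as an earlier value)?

24 = (4,4)_5 → 4² + 4² = 32
32 = (1,1,2)_5 → 1² + 1² + 2² = 6
6 = (1,1)_5 → 1² + 1² = 2
2 = (2)_5 → 2² = 4
4 = (4)_5 → 4² = 16
16 = (3,1)_5 → 3² + 1² = 10
10 = (2,0)_5 → 2² + 0² = 4  — 4 repeats.
That took 7 steps.

7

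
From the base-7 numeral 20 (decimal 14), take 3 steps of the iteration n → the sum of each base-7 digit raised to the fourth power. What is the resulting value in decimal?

14 = (2,0)_7 → 2⁴ + 0⁴ = 16 + 0 = 16
16 = (2,2)_7 → 2⁴ + 2⁴ = 16 + 16 = 32
32 = (4,4)_7 → 4⁴ + 4⁴ = 256 + 256 = 512

512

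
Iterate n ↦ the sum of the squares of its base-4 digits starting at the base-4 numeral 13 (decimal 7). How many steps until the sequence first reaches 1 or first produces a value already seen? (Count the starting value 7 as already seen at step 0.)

4

7 = (1,3)_4 → 1² + 3² = 1 + 9 = 10
10 = (2,2)_4 → 2² + 2² = 4 + 4 = 8
8 = (2,0)_4 → 2² + 0² = 4 + 0 = 4
4 = (1,0)_4 → 1² + 0² = 1 + 0 = 1  — reached 1.
That took 4 steps.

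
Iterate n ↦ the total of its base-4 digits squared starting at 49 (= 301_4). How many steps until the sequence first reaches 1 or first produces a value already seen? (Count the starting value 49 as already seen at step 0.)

4

49 = (3,0,1)_4 → 3² + 0² + 1² = 9 + 0 + 1 = 10
10 = (2,2)_4 → 2² + 2² = 4 + 4 = 8
8 = (2,0)_4 → 2² + 0² = 4 + 0 = 4
4 = (1,0)_4 → 1² + 0² = 1 + 0 = 1  — reached 1.
That took 4 steps.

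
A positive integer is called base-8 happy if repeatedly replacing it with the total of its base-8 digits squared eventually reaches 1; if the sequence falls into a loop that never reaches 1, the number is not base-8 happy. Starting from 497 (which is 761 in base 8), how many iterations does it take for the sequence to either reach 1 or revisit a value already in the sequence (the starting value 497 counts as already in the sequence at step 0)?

497 = (7,6,1)_8 → 7² + 6² + 1² = 49 + 36 + 1 = 86
86 = (1,2,6)_8 → 1² + 2² + 6² = 1 + 4 + 36 = 41
41 = (5,1)_8 → 5² + 1² = 25 + 1 = 26
26 = (3,2)_8 → 3² + 2² = 9 + 4 = 13
13 = (1,5)_8 → 1² + 5² = 1 + 25 = 26  — 26 repeats.
That took 5 steps.

5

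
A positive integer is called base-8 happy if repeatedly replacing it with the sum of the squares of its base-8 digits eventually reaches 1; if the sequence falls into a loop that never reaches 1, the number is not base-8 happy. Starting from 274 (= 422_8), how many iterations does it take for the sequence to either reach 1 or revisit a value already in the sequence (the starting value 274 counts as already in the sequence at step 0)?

274 = (4,2,2)_8 → 4² + 2² + 2² = 24
24 = (3,0)_8 → 3² + 0² = 9
9 = (1,1)_8 → 1² + 1² = 2
2 = (2)_8 → 2² = 4
4 = (4)_8 → 4² = 16
16 = (2,0)_8 → 2² + 0² = 4  — 4 repeats.
That took 6 steps.

6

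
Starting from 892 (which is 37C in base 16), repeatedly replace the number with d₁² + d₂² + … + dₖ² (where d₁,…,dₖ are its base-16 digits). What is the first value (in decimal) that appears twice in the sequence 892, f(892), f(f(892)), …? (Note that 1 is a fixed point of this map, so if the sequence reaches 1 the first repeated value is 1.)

892 = (3,7,12)_16 → 3² + 7² + 12² = 9 + 49 + 144 = 202
202 = (12,10)_16 → 12² + 10² = 144 + 100 = 244
244 = (15,4)_16 → 15² + 4² = 225 + 16 = 241
241 = (15,1)_16 → 15² + 1² = 225 + 1 = 226
226 = (14,2)_16 → 14² + 2² = 196 + 4 = 200
200 = (12,8)_16 → 12² + 8² = 144 + 64 = 208
208 = (13,0)_16 → 13² + 0² = 169 + 0 = 169
169 = (10,9)_16 → 10² + 9² = 100 + 81 = 181
181 = (11,5)_16 → 11² + 5² = 121 + 25 = 146
146 = (9,2)_16 → 9² + 2² = 81 + 4 = 85
85 = (5,5)_16 → 5² + 5² = 25 + 25 = 50
50 = (3,2)_16 → 3² + 2² = 9 + 4 = 13
13 = (13)_16 → 13² = 169  — 169 already appeared earlier.

169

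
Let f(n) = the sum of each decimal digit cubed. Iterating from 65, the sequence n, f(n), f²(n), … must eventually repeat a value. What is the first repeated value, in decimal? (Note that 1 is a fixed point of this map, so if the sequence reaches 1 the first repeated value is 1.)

65 → 6³ + 5³ = 341
341 → 3³ + 4³ + 1³ = 92
92 → 9³ + 2³ = 737
737 → 7³ + 3³ + 7³ = 713
713 → 7³ + 1³ + 3³ = 371
371 → 3³ + 7³ + 1³ = 371  — 371 already appeared earlier.

371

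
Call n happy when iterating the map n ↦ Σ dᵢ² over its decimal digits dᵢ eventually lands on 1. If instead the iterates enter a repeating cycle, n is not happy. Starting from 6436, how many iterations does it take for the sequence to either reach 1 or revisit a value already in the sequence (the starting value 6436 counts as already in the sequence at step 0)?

4

6436 → 97
97 → 130
130 → 10
10 → 1  — reached 1.
That took 4 steps.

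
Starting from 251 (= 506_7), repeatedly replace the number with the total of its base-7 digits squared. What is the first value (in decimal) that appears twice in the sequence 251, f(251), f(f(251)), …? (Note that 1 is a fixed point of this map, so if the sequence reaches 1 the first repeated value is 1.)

45

251 = (5,0,6)_7 → 5² + 0² + 6² = 25 + 0 + 36 = 61
61 = (1,1,5)_7 → 1² + 1² + 5² = 1 + 1 + 25 = 27
27 = (3,6)_7 → 3² + 6² = 9 + 36 = 45
45 = (6,3)_7 → 6² + 3² = 36 + 9 = 45  — 45 already appeared earlier.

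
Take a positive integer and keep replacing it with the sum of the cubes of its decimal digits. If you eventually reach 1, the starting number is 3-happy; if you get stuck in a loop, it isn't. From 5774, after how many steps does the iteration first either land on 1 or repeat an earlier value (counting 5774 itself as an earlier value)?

6

5774 → 5³ + 7³ + 7³ + 4³ = 125 + 343 + 343 + 64 = 875
875 → 8³ + 7³ + 5³ = 512 + 343 + 125 = 980
980 → 9³ + 8³ + 0³ = 729 + 512 + 0 = 1241
1241 → 1³ + 2³ + 4³ + 1³ = 1 + 8 + 64 + 1 = 74
74 → 7³ + 4³ = 343 + 64 = 407
407 → 4³ + 0³ + 7³ = 64 + 0 + 343 = 407  — 407 repeats.
That took 6 steps.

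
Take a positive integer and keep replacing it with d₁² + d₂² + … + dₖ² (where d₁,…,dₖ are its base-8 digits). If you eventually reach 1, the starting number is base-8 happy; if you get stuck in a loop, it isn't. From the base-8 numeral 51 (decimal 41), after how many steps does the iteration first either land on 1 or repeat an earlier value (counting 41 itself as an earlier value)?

41 = (5,1)_8 → 5² + 1² = 26
26 = (3,2)_8 → 3² + 2² = 13
13 = (1,5)_8 → 1² + 5² = 26  — 26 repeats.
That took 3 steps.

3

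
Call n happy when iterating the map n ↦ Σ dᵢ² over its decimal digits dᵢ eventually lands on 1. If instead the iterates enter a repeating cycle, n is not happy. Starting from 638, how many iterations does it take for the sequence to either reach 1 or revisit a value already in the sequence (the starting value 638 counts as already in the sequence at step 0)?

5

638 → 6² + 3² + 8² = 109
109 → 1² + 0² + 9² = 82
82 → 8² + 2² = 68
68 → 6² + 8² = 100
100 → 1² + 0² + 0² = 1  — reached 1.
That took 5 steps.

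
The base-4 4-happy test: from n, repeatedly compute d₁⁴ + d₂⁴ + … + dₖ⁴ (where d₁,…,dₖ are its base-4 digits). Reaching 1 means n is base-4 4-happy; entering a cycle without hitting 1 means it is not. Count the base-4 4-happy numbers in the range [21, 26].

4

21: 21 → 3 → 81 → 3  — not base-4 4-happy
22: 22 → 18 → 17 → 2 → 16 → 1  — base-4 4-happy
23: 23 → 83 → 83  — not base-4 4-happy
24: 24 → 17 → 2 → 16 → 1  — base-4 4-happy
25: 25 → 18 → 17 → 2 → 16 → 1  — base-4 4-happy
26: 26 → 33 → 17 → 2 → 16 → 1  — base-4 4-happy
base-4 4-happy: 22, 24, 25, 26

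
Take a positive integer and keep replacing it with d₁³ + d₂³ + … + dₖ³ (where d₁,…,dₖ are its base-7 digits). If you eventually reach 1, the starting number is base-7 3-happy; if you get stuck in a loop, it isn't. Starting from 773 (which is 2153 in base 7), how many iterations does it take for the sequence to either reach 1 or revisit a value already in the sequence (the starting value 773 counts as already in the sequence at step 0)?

773 = (2,1,5,3)_7 → 2³ + 1³ + 5³ + 3³ = 161
161 = (3,2,0)_7 → 3³ + 2³ + 0³ = 35
35 = (5,0)_7 → 5³ + 0³ = 125
125 = (2,3,6)_7 → 2³ + 3³ + 6³ = 251
251 = (5,0,6)_7 → 5³ + 0³ + 6³ = 341
341 = (6,6,5)_7 → 6³ + 6³ + 5³ = 557
557 = (1,4,2,4)_7 → 1³ + 4³ + 2³ + 4³ = 137
137 = (2,5,4)_7 → 2³ + 5³ + 4³ = 197
197 = (4,0,1)_7 → 4³ + 0³ + 1³ = 65
65 = (1,2,2)_7 → 1³ + 2³ + 2³ = 17
17 = (2,3)_7 → 2³ + 3³ = 35  — 35 repeats.
That took 11 steps.

11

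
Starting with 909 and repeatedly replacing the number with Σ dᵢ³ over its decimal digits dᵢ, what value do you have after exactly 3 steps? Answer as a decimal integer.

909 → 9³ + 0³ + 9³ = 729 + 0 + 729 = 1458
1458 → 1³ + 4³ + 5³ + 8³ = 1 + 64 + 125 + 512 = 702
702 → 7³ + 0³ + 2³ = 343 + 0 + 8 = 351

351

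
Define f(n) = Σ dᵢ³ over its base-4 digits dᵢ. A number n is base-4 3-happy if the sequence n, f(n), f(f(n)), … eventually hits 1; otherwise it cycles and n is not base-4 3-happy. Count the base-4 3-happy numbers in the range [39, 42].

39: 39 → 36 → 9 → 9  — not base-4 3-happy
40: 40 → 16 → 1  — base-4 3-happy
41: 41 → 17 → 2 → 8 → 8  — not base-4 3-happy
42: 42 → 24 → 9 → 9  — not base-4 3-happy
base-4 3-happy: 40

1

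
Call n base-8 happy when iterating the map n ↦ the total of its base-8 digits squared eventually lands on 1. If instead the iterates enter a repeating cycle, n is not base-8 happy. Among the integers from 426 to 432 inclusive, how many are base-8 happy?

426: 426 → 65 → 2 → 4 → 16 → 4  — not base-8 happy
427: 427 → 70 → 37 → 41 → 26 → 13 → 26  — not base-8 happy
428: 428 → 77 → 27 → 18 → 8 → 1  — base-8 happy
429: 429 → 86 → 41 → 26 → 13 → 26  — not base-8 happy
430: 430 → 97 → 18 → 8 → 1  — base-8 happy
431: 431 → 110 → 62 → 85 → 30 → 45 → 50 → 40 → 25 → 10 → 5 → 25  — not base-8 happy
432: 432 → 72 → 2 → 4 → 16 → 4  — not base-8 happy
base-8 happy: 428, 430

2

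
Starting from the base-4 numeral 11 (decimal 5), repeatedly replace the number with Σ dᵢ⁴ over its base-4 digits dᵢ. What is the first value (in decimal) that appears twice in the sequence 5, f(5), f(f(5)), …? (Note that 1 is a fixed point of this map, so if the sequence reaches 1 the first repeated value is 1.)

5 = (1,1)_4 → 1⁴ + 1⁴ = 2
2 = (2)_4 → 2⁴ = 16
16 = (1,0,0)_4 → 1⁴ + 0⁴ + 0⁴ = 1  — reached the fixed point 1.
1 → 1, so 1 is the first repeated value.

1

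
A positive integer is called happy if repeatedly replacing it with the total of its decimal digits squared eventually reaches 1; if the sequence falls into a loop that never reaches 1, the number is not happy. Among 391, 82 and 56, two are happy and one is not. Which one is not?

391: 391 → 91 → 82 → 68 → 100 → 1  — reaches 1 (happy)
82: 82 → 68 → 100 → 1  — reaches 1 (happy)
56: 56 → 61 → 37 → 58 → 89 → 145 → 42 → 20 → 4 → 16 → 37  — repeats 37 (not happy)

56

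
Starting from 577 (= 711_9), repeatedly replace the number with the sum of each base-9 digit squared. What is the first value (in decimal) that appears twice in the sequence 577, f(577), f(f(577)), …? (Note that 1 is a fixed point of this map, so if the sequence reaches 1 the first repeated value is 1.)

65

577 = (7,1,1)_9 → 7² + 1² + 1² = 51
51 = (5,6)_9 → 5² + 6² = 61
61 = (6,7)_9 → 6² + 7² = 85
85 = (1,0,4)_9 → 1² + 0² + 4² = 17
17 = (1,8)_9 → 1² + 8² = 65
65 = (7,2)_9 → 7² + 2² = 53
53 = (5,8)_9 → 5² + 8² = 89
89 = (1,0,8)_9 → 1² + 0² + 8² = 65  — 65 already appeared earlier.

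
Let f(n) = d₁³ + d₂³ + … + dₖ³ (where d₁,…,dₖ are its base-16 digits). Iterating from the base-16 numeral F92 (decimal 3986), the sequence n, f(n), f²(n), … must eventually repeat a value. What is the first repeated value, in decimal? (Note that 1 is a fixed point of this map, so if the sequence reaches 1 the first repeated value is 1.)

8

3986 = (15,9,2)_16 → 15³ + 9³ + 2³ = 4112
4112 = (1,0,1,0)_16 → 1³ + 0³ + 1³ + 0³ = 2
2 = (2)_16 → 2³ = 8
8 = (8)_16 → 8³ = 512
512 = (2,0,0)_16 → 2³ + 0³ + 0³ = 8  — 8 already appeared earlier.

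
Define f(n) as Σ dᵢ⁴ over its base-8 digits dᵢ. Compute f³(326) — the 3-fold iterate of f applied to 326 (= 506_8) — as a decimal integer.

913

326 = (5,0,6)_8 → 5⁴ + 0⁴ + 6⁴ = 1921
1921 = (3,6,0,1)_8 → 3⁴ + 6⁴ + 0⁴ + 1⁴ = 1378
1378 = (2,5,4,2)_8 → 2⁴ + 5⁴ + 4⁴ + 2⁴ = 913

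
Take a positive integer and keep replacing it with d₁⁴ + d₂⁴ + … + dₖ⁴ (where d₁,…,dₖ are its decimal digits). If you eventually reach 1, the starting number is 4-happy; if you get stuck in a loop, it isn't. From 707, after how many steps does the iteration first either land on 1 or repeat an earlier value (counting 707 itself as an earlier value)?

707 → 7⁴ + 0⁴ + 7⁴ = 2401 + 0 + 2401 = 4802
4802 → 4⁴ + 8⁴ + 0⁴ + 2⁴ = 256 + 4096 + 0 + 16 = 4368
4368 → 4⁴ + 3⁴ + 6⁴ + 8⁴ = 256 + 81 + 1296 + 4096 = 5729
5729 → 5⁴ + 7⁴ + 2⁴ + 9⁴ = 625 + 2401 + 16 + 6561 = 9603
9603 → 9⁴ + 6⁴ + 0⁴ + 3⁴ = 6561 + 1296 + 0 + 81 = 7938
7938 → 7⁴ + 9⁴ + 3⁴ + 8⁴ = 2401 + 6561 + 81 + 4096 = 13139
13139 → 1⁴ + 3⁴ + 1⁴ + 3⁴ + 9⁴ = 1 + 81 + 1 + 81 + 6561 = 6725
6725 → 6⁴ + 7⁴ + 2⁴ + 5⁴ = 1296 + 2401 + 16 + 625 = 4338
4338 → 4⁴ + 3⁴ + 3⁴ + 8⁴ = 256 + 81 + 81 + 4096 = 4514
4514 → 4⁴ + 5⁴ + 1⁴ + 4⁴ = 256 + 625 + 1 + 256 = 1138
1138 → 1⁴ + 1⁴ + 3⁴ + 8⁴ = 1 + 1 + 81 + 4096 = 4179
4179 → 4⁴ + 1⁴ + 7⁴ + 9⁴ = 256 + 1 + 2401 + 6561 = 9219
9219 → 9⁴ + 2⁴ + 1⁴ + 9⁴ = 6561 + 16 + 1 + 6561 = 13139  — 13139 repeats.
That took 13 steps.

13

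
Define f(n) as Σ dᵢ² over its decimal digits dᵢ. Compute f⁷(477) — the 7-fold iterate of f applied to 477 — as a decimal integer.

477 → 114
114 → 18
18 → 65
65 → 61
61 → 37
37 → 58
58 → 89

89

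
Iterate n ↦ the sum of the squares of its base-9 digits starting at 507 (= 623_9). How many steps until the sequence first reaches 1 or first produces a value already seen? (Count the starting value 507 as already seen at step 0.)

507 = (6,2,3)_9 → 49
49 = (5,4)_9 → 41
41 = (4,5)_9 → 41  — 41 repeats.
That took 3 steps.

3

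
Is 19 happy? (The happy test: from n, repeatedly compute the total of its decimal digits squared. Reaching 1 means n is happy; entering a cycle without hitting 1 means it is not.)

19 → 1² + 9² = 82
82 → 8² + 2² = 68
68 → 6² + 8² = 100
100 → 1² + 0² + 0² = 1  — reached 1.

happy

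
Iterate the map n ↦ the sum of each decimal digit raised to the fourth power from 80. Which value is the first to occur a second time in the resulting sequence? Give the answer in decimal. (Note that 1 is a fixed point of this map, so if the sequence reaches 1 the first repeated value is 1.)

80 → 8⁴ + 0⁴ = 4096 + 0 = 4096
4096 → 4⁴ + 0⁴ + 9⁴ + 6⁴ = 256 + 0 + 6561 + 1296 = 8113
8113 → 8⁴ + 1⁴ + 1⁴ + 3⁴ = 4096 + 1 + 1 + 81 = 4179
4179 → 4⁴ + 1⁴ + 7⁴ + 9⁴ = 256 + 1 + 2401 + 6561 = 9219
9219 → 9⁴ + 2⁴ + 1⁴ + 9⁴ = 6561 + 16 + 1 + 6561 = 13139
13139 → 1⁴ + 3⁴ + 1⁴ + 3⁴ + 9⁴ = 1 + 81 + 1 + 81 + 6561 = 6725
6725 → 6⁴ + 7⁴ + 2⁴ + 5⁴ = 1296 + 2401 + 16 + 625 = 4338
4338 → 4⁴ + 3⁴ + 3⁴ + 8⁴ = 256 + 81 + 81 + 4096 = 4514
4514 → 4⁴ + 5⁴ + 1⁴ + 4⁴ = 256 + 625 + 1 + 256 = 1138
1138 → 1⁴ + 1⁴ + 3⁴ + 8⁴ = 1 + 1 + 81 + 4096 = 4179  — 4179 already appeared earlier.

4179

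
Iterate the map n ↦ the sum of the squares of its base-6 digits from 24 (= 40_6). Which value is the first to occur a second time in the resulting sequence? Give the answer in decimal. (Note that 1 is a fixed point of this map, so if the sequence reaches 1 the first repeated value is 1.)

24 = (4,0)_6 → 4² + 0² = 16 + 0 = 16
16 = (2,4)_6 → 2² + 4² = 4 + 16 = 20
20 = (3,2)_6 → 3² + 2² = 9 + 4 = 13
13 = (2,1)_6 → 2² + 1² = 4 + 1 = 5
5 = (5)_6 → 5² = 25
25 = (4,1)_6 → 4² + 1² = 16 + 1 = 17
17 = (2,5)_6 → 2² + 5² = 4 + 25 = 29
29 = (4,5)_6 → 4² + 5² = 16 + 25 = 41
41 = (1,0,5)_6 → 1² + 0² + 5² = 1 + 0 + 25 = 26
26 = (4,2)_6 → 4² + 2² = 16 + 4 = 20  — 20 already appeared earlier.

20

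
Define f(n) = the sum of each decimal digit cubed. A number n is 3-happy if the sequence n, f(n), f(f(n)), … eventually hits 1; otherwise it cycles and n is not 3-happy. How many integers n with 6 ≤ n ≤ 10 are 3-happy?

6: 6 → 216 → 225 → 141 → 66 → 432 → 99 → 1458 → 702 → 351 → 153 → 153  (repeats 153)
7: 7 → 343 → 118 → 514 → 190 → 730 → 370 → 370  (repeats 370)
8: 8 → 512 → 134 → 92 → 737 → 713 → 371 → 371  (repeats 371)
9: 9 → 729 → 1080 → 513 → 153 → 153  (repeats 153)
10: 10 → 1  (reaches 1)
3-happy: 10

1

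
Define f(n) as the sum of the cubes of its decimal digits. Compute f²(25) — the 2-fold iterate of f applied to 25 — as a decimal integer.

25 → 2³ + 5³ = 133
133 → 1³ + 3³ + 3³ = 55

55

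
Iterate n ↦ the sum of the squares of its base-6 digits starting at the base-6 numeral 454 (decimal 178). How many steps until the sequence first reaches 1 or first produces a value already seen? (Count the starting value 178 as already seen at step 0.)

178 = (4,5,4)_6 → 4² + 5² + 4² = 57
57 = (1,3,3)_6 → 1² + 3² + 3² = 19
19 = (3,1)_6 → 3² + 1² = 10
10 = (1,4)_6 → 1² + 4² = 17
17 = (2,5)_6 → 2² + 5² = 29
29 = (4,5)_6 → 4² + 5² = 41
41 = (1,0,5)_6 → 1² + 0² + 5² = 26
26 = (4,2)_6 → 4² + 2² = 20
20 = (3,2)_6 → 3² + 2² = 13
13 = (2,1)_6 → 2² + 1² = 5
5 = (5)_6 → 5² = 25
25 = (4,1)_6 → 4² + 1² = 17  — 17 repeats.
That took 12 steps.

12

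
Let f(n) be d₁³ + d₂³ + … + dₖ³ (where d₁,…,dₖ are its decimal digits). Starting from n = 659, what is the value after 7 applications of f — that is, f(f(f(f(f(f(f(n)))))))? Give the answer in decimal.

659 → 1070
1070 → 344
344 → 155
155 → 251
251 → 134
134 → 92
92 → 737

737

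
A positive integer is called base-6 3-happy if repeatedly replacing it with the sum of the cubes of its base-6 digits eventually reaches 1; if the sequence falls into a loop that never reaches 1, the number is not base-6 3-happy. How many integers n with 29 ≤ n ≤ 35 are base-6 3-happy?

3

29: 29 → 189 → 153 → 92 → 43 → 3 → 27 → 91 → 36 → 1  (reaches 1)
30: 30 → 125 → 160 → 136 → 155 → 190 → 190  (repeats 190)
31: 31 → 126 → 54 → 28 → 128 → 62 → 73 → 9 → 28  (repeats 28)
32: 32 → 133 → 92 → 43 → 3 → 27 → 91 → 36 → 1  (reaches 1)
33: 33 → 152 → 73 → 9 → 28 → 128 → 62 → 73  (repeats 73)
34: 34 → 189 → 153 → 92 → 43 → 3 → 27 → 91 → 36 → 1  (reaches 1)
35: 35 → 250 → 190 → 190  (repeats 190)
base-6 3-happy: 29, 32, 34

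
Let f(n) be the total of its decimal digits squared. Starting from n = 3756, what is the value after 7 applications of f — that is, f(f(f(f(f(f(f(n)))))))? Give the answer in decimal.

3756 → 3² + 7² + 5² + 6² = 9 + 49 + 25 + 36 = 119
119 → 1² + 1² + 9² = 1 + 1 + 81 = 83
83 → 8² + 3² = 64 + 9 = 73
73 → 7² + 3² = 49 + 9 = 58
58 → 5² + 8² = 25 + 64 = 89
89 → 8² + 9² = 64 + 81 = 145
145 → 1² + 4² + 5² = 1 + 16 + 25 = 42

42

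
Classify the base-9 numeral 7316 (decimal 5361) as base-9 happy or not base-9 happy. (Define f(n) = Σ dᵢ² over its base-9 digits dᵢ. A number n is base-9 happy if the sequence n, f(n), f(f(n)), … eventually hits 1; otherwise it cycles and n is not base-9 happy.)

base-9 happy

5361 = (7,3,1,6)_9 → 7² + 3² + 1² + 6² = 95
95 = (1,1,5)_9 → 1² + 1² + 5² = 27
27 = (3,0)_9 → 3² + 0² = 9
9 = (1,0)_9 → 1² + 0² = 1  — reached 1.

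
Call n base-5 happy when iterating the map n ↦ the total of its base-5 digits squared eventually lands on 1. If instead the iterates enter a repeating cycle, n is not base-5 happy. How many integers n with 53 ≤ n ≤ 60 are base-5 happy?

1

53: 53 → 13 → 13  — not base-5 happy
54: 54 → 20 → 16 → 10 → 4 → 16  — not base-5 happy
55: 55 → 5 → 1  — base-5 happy
56: 56 → 6 → 2 → 4 → 16 → 10 → 4  — not base-5 happy
57: 57 → 9 → 17 → 13 → 13  — not base-5 happy
58: 58 → 14 → 20 → 16 → 10 → 4 → 16  — not base-5 happy
59: 59 → 21 → 17 → 13 → 13  — not base-5 happy
60: 60 → 8 → 10 → 4 → 16 → 10  — not base-5 happy
base-5 happy: 55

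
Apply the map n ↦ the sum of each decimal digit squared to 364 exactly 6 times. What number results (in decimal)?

42

364 → 3² + 6² + 4² = 9 + 36 + 16 = 61
61 → 6² + 1² = 36 + 1 = 37
37 → 3² + 7² = 9 + 49 = 58
58 → 5² + 8² = 25 + 64 = 89
89 → 8² + 9² = 64 + 81 = 145
145 → 1² + 4² + 5² = 1 + 16 + 25 = 42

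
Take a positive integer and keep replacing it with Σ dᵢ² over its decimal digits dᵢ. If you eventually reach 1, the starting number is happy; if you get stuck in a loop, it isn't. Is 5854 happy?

5854 → 5² + 8² + 5² + 4² = 25 + 64 + 25 + 16 = 130
130 → 1² + 3² + 0² = 1 + 9 + 0 = 10
10 → 1² + 0² = 1 + 0 = 1  — reached 1.

happy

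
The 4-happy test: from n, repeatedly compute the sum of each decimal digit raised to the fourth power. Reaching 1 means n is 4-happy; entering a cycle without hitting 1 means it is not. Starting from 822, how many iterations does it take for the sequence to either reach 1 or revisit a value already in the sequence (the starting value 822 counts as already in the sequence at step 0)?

822 → 8⁴ + 2⁴ + 2⁴ = 4128
4128 → 4⁴ + 1⁴ + 2⁴ + 8⁴ = 4369
4369 → 4⁴ + 3⁴ + 6⁴ + 9⁴ = 8194
8194 → 8⁴ + 1⁴ + 9⁴ + 4⁴ = 10914
10914 → 1⁴ + 0⁴ + 9⁴ + 1⁴ + 4⁴ = 6819
6819 → 6⁴ + 8⁴ + 1⁴ + 9⁴ = 11954
11954 → 1⁴ + 1⁴ + 9⁴ + 5⁴ + 4⁴ = 7444
7444 → 7⁴ + 4⁴ + 4⁴ + 4⁴ = 3169
3169 → 3⁴ + 1⁴ + 6⁴ + 9⁴ = 7939
7939 → 7⁴ + 9⁴ + 3⁴ + 9⁴ = 15604
15604 → 1⁴ + 5⁴ + 6⁴ + 0⁴ + 4⁴ = 2178
2178 → 2⁴ + 1⁴ + 7⁴ + 8⁴ = 6514
6514 → 6⁴ + 5⁴ + 1⁴ + 4⁴ = 2178  — 2178 repeats.
That took 13 steps.

13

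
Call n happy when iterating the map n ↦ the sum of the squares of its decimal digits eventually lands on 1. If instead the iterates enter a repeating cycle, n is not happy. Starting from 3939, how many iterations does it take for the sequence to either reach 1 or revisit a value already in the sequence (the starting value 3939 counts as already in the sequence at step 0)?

12

3939 → 3² + 9² + 3² + 9² = 180
180 → 1² + 8² + 0² = 65
65 → 6² + 5² = 61
61 → 6² + 1² = 37
37 → 3² + 7² = 58
58 → 5² + 8² = 89
89 → 8² + 9² = 145
145 → 1² + 4² + 5² = 42
42 → 4² + 2² = 20
20 → 2² + 0² = 4
4 → 4² = 16
16 → 1² + 6² = 37  — 37 repeats.
That took 12 steps.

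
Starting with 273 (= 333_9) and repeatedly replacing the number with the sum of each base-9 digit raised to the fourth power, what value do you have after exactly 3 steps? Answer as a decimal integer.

273 = (3,3,3)_9 → 3⁴ + 3⁴ + 3⁴ = 243
243 = (3,0,0)_9 → 3⁴ + 0⁴ + 0⁴ = 81
81 = (1,0,0)_9 → 1⁴ + 0⁴ + 0⁴ = 1

1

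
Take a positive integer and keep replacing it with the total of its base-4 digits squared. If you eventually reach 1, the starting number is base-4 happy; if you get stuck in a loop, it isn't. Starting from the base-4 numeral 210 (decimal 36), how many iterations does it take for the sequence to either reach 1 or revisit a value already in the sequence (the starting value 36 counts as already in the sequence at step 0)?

4

36 = (2,1,0)_4 → 2² + 1² + 0² = 4 + 1 + 0 = 5
5 = (1,1)_4 → 1² + 1² = 1 + 1 = 2
2 = (2)_4 → 2² = 4
4 = (1,0)_4 → 1² + 0² = 1 + 0 = 1  — reached 1.
That took 4 steps.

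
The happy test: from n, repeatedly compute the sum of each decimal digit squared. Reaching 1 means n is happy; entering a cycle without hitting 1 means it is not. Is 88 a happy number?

not happy

88 → 8² + 8² = 64 + 64 = 128
128 → 1² + 2² + 8² = 1 + 4 + 64 = 69
69 → 6² + 9² = 36 + 81 = 117
117 → 1² + 1² + 7² = 1 + 1 + 49 = 51
51 → 5² + 1² = 25 + 1 = 26
26 → 2² + 6² = 4 + 36 = 40
40 → 4² + 0² = 16 + 0 = 16
16 → 1² + 6² = 1 + 36 = 37
37 → 3² + 7² = 9 + 49 = 58
58 → 5² + 8² = 25 + 64 = 89
89 → 8² + 9² = 64 + 81 = 145
145 → 1² + 4² + 5² = 1 + 16 + 25 = 42
42 → 4² + 2² = 16 + 4 = 20
20 → 2² + 0² = 4 + 0 = 4
4 → 4² = 16  — 16 already seen; the sequence cycles without reaching 1.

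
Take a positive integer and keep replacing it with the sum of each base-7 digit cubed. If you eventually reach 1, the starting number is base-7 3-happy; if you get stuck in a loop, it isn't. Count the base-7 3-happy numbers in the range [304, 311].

1

304: 304 → 244 → 496 → 244  (repeats 244)
305: 305 → 281 → 251 → 341 → 557 → 137 → 197 → 65 → 17 → 35 → 125 → 251  (repeats 251)
306: 306 → 342 → 648 → 282 → 258 → 342  (repeats 342)
307: 307 → 433 → 343 → 1  (reaches 1)
308: 308 → 224 → 128 → 80 → 92 → 218 → 92  (repeats 92)
309: 309 → 225 → 129 → 99 → 9 → 9  (repeats 9)
310: 310 → 232 → 190 → 244 → 496 → 244  (repeats 244)
311: 311 → 251 → 341 → 557 → 137 → 197 → 65 → 17 → 35 → 125 → 251  (repeats 251)
base-7 3-happy: 307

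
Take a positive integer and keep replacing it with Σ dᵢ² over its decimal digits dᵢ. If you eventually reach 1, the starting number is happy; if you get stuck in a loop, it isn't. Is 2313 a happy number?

2313 → 2² + 3² + 1² + 3² = 4 + 9 + 1 + 9 = 23
23 → 2² + 3² = 4 + 9 = 13
13 → 1² + 3² = 1 + 9 = 10
10 → 1² + 0² = 1 + 0 = 1  — reached 1.

happy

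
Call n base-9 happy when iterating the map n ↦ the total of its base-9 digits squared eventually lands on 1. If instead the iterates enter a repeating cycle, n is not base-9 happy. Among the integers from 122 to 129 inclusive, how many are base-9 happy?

2

122: 122 → 42 → 52 → 74 → 68 → 74  (repeats 74)
123: 123 → 53 → 89 → 65 → 53  (repeats 53)
124: 124 → 66 → 58 → 52 → 74 → 68 → 74  (repeats 74)
125: 125 → 81 → 1  (reaches 1)
126: 126 → 26 → 68 → 74 → 68  (repeats 68)
127: 127 → 27 → 9 → 1  (reaches 1)
128: 128 → 30 → 18 → 4 → 16 → 50 → 50  (repeats 50)
129: 129 → 35 → 73 → 65 → 53 → 89 → 65  (repeats 65)
base-9 happy: 125, 127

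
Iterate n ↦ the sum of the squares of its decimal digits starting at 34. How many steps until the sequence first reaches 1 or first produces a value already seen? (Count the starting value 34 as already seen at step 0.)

34 → 25
25 → 29
29 → 85
85 → 89
89 → 145
145 → 42
42 → 20
20 → 4
4 → 16
16 → 37
37 → 58
58 → 89  — 89 repeats.
That took 12 steps.

12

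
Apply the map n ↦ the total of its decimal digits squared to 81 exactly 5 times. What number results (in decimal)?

81 → 8² + 1² = 64 + 1 = 65
65 → 6² + 5² = 36 + 25 = 61
61 → 6² + 1² = 36 + 1 = 37
37 → 3² + 7² = 9 + 49 = 58
58 → 5² + 8² = 25 + 64 = 89

89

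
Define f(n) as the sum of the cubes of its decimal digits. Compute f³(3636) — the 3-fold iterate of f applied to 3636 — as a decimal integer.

1080

3636 → 3³ + 6³ + 3³ + 6³ = 486
486 → 4³ + 8³ + 6³ = 792
792 → 7³ + 9³ + 2³ = 1080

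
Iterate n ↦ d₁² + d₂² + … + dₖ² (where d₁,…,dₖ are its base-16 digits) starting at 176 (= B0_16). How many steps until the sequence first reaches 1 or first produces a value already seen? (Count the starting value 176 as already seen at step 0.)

176 = (11,0)_16 → 11² + 0² = 121
121 = (7,9)_16 → 7² + 9² = 130
130 = (8,2)_16 → 8² + 2² = 68
68 = (4,4)_16 → 4² + 4² = 32
32 = (2,0)_16 → 2² + 0² = 4
4 = (4)_16 → 4² = 16
16 = (1,0)_16 → 1² + 0² = 1  — reached 1.
That took 7 steps.

7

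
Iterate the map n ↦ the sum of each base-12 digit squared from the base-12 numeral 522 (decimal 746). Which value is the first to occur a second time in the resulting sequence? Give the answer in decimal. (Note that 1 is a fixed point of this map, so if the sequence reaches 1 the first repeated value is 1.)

746 = (5,2,2)_12 → 33
33 = (2,9)_12 → 85
85 = (7,1)_12 → 50
50 = (4,2)_12 → 20
20 = (1,8)_12 → 65
65 = (5,5)_12 → 50  — 50 already appeared earlier.

50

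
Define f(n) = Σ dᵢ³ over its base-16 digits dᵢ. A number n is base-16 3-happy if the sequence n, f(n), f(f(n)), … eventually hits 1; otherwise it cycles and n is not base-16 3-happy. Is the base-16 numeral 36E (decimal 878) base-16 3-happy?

878 = (3,6,14)_16 → 3³ + 6³ + 14³ = 2987
2987 = (11,10,11)_16 → 11³ + 10³ + 11³ = 3662
3662 = (14,4,14)_16 → 14³ + 4³ + 14³ = 5552
5552 = (1,5,11,0)_16 → 1³ + 5³ + 11³ + 0³ = 1457
1457 = (5,11,1)_16 → 5³ + 11³ + 1³ = 1457  — 1457 already seen; the sequence cycles without reaching 1.

not base-16 3-happy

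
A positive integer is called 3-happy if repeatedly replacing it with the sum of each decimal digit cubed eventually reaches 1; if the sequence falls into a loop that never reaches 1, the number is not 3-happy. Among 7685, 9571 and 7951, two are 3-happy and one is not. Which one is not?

7685

7685: 7685 → 1196 → 947 → 1136 → 245 → 197 → 1073 → 371 → 371  — repeats 371 (not 3-happy)
9571: 9571 → 1198 → 1243 → 100 → 1  — reaches 1 (3-happy)
7951: 7951 → 1198 → 1243 → 100 → 1  — reaches 1 (3-happy)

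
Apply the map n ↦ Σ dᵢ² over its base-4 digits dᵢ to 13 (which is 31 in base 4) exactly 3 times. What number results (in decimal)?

4

13 = (3,1)_4 → 3² + 1² = 9 + 1 = 10
10 = (2,2)_4 → 2² + 2² = 4 + 4 = 8
8 = (2,0)_4 → 2² + 0² = 4 + 0 = 4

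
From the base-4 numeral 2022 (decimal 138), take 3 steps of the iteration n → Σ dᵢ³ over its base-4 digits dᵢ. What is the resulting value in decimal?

138 = (2,0,2,2)_4 → 2³ + 0³ + 2³ + 2³ = 8 + 0 + 8 + 8 = 24
24 = (1,2,0)_4 → 1³ + 2³ + 0³ = 1 + 8 + 0 = 9
9 = (2,1)_4 → 2³ + 1³ = 8 + 1 = 9

9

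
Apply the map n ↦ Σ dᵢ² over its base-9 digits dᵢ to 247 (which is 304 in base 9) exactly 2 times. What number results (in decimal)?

247 = (3,0,4)_9 → 3² + 0² + 4² = 25
25 = (2,7)_9 → 2² + 7² = 53

53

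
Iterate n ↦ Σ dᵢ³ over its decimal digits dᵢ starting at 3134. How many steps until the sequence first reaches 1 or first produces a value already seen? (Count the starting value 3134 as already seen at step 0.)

3134 → 119
119 → 731
731 → 371
371 → 371  — 371 repeats.
That took 4 steps.

4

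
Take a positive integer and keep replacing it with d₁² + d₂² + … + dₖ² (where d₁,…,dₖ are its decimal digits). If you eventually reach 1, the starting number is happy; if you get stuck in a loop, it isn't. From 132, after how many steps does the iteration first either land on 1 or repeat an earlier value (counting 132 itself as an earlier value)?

132 → 1² + 3² + 2² = 14
14 → 1² + 4² = 17
17 → 1² + 7² = 50
50 → 5² + 0² = 25
25 → 2² + 5² = 29
29 → 2² + 9² = 85
85 → 8² + 5² = 89
89 → 8² + 9² = 145
145 → 1² + 4² + 5² = 42
42 → 4² + 2² = 20
20 → 2² + 0² = 4
4 → 4² = 16
16 → 1² + 6² = 37
37 → 3² + 7² = 58
58 → 5² + 8² = 89  — 89 repeats.
That took 15 steps.

15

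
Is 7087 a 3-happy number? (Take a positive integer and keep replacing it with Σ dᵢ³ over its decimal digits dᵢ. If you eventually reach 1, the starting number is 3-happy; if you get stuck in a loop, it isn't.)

7087 → 7³ + 0³ + 8³ + 7³ = 343 + 0 + 512 + 343 = 1198
1198 → 1³ + 1³ + 9³ + 8³ = 1 + 1 + 729 + 512 = 1243
1243 → 1³ + 2³ + 4³ + 3³ = 1 + 8 + 64 + 27 = 100
100 → 1³ + 0³ + 0³ = 1 + 0 + 0 = 1  — reached 1.

3-happy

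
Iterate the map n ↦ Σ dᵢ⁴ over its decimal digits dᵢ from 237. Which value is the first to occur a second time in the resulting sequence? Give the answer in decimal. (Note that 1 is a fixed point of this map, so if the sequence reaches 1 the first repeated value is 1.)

13139

237 → 2⁴ + 3⁴ + 7⁴ = 2498
2498 → 2⁴ + 4⁴ + 9⁴ + 8⁴ = 10929
10929 → 1⁴ + 0⁴ + 9⁴ + 2⁴ + 9⁴ = 13139
13139 → 1⁴ + 3⁴ + 1⁴ + 3⁴ + 9⁴ = 6725
6725 → 6⁴ + 7⁴ + 2⁴ + 5⁴ = 4338
4338 → 4⁴ + 3⁴ + 3⁴ + 8⁴ = 4514
4514 → 4⁴ + 5⁴ + 1⁴ + 4⁴ = 1138
1138 → 1⁴ + 1⁴ + 3⁴ + 8⁴ = 4179
4179 → 4⁴ + 1⁴ + 7⁴ + 9⁴ = 9219
9219 → 9⁴ + 2⁴ + 1⁴ + 9⁴ = 13139  — 13139 already appeared earlier.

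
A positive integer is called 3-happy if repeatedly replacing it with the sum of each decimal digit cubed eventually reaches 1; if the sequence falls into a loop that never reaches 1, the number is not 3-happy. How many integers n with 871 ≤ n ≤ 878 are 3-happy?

1

871: 871 → 856 → 853 → 664 → 496 → 1009 → 730 → 370 → 370  (repeats 370)
872: 872 → 863 → 755 → 593 → 881 → 1025 → 134 → 92 → 737 → 713 → 371 → 371  (repeats 371)
873: 873 → 882 → 1032 → 36 → 243 → 99 → 1458 → 702 → 351 → 153 → 153  (repeats 153)
874: 874 → 919 → 1459 → 919  (repeats 919)
875: 875 → 980 → 1241 → 74 → 407 → 407  (repeats 407)
876: 876 → 1071 → 345 → 216 → 225 → 141 → 66 → 432 → 99 → 1458 → 702 → 351 → 153 → 153  (repeats 153)
877: 877 → 1198 → 1243 → 100 → 1  (reaches 1)
878: 878 → 1367 → 587 → 980 → 1241 → 74 → 407 → 407  (repeats 407)
3-happy: 877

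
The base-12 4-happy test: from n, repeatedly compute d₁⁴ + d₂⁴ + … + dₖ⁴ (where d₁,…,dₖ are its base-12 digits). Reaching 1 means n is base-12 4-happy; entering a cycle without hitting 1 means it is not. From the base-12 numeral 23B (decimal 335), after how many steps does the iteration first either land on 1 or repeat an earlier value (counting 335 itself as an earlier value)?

12

335 = (2,3,11)_12 → 2⁴ + 3⁴ + 11⁴ = 14738
14738 = (8,6,4,2)_12 → 8⁴ + 6⁴ + 4⁴ + 2⁴ = 5664
5664 = (3,3,4,0)_12 → 3⁴ + 3⁴ + 4⁴ + 0⁴ = 418
418 = (2,10,10)_12 → 2⁴ + 10⁴ + 10⁴ = 20016
20016 = (11,7,0,0)_12 → 11⁴ + 7⁴ + 0⁴ + 0⁴ = 17042
17042 = (9,10,4,2)_12 → 9⁴ + 10⁴ + 4⁴ + 2⁴ = 16833
16833 = (9,8,10,9)_12 → 9⁴ + 8⁴ + 10⁴ + 9⁴ = 27218
27218 = (1,3,9,0,2)_12 → 1⁴ + 3⁴ + 9⁴ + 0⁴ + 2⁴ = 6659
6659 = (3,10,2,11)_12 → 3⁴ + 10⁴ + 2⁴ + 11⁴ = 24738
24738 = (1,2,3,9,6)_12 → 1⁴ + 2⁴ + 3⁴ + 9⁴ + 6⁴ = 7955
7955 = (4,7,2,11)_12 → 4⁴ + 7⁴ + 2⁴ + 11⁴ = 17314
17314 = (10,0,2,10)_12 → 10⁴ + 0⁴ + 2⁴ + 10⁴ = 20016  — 20016 repeats.
That took 12 steps.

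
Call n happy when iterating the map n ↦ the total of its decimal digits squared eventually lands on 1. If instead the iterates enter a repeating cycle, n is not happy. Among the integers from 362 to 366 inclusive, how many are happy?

2

362: 362 → 49 → 97 → 130 → 10 → 1  (reaches 1)
363: 363 → 54 → 41 → 17 → 50 → 25 → 29 → 85 → 89 → 145 → 42 → 20 → 4 → 16 → 37 → 58 → 89  (repeats 89)
364: 364 → 61 → 37 → 58 → 89 → 145 → 42 → 20 → 4 → 16 → 37  (repeats 37)
365: 365 → 70 → 49 → 97 → 130 → 10 → 1  (reaches 1)
366: 366 → 81 → 65 → 61 → 37 → 58 → 89 → 145 → 42 → 20 → 4 → 16 → 37  (repeats 37)
happy: 362, 365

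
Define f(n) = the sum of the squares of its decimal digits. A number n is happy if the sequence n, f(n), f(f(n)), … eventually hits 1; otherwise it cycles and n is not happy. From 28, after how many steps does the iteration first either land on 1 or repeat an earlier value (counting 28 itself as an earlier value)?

28 → 2² + 8² = 4 + 64 = 68
68 → 6² + 8² = 36 + 64 = 100
100 → 1² + 0² + 0² = 1 + 0 + 0 = 1  — reached 1.
That took 3 steps.

3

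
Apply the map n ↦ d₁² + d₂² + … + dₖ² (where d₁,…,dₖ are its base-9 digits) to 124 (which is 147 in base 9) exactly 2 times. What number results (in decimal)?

58

124 = (1,4,7)_9 → 66
66 = (7,3)_9 → 58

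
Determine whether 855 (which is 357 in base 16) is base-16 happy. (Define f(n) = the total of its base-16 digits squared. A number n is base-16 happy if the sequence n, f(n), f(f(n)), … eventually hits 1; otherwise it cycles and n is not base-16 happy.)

base-16 happy

855 = (3,5,7)_16 → 3² + 5² + 7² = 83
83 = (5,3)_16 → 5² + 3² = 34
34 = (2,2)_16 → 2² + 2² = 8
8 = (8)_16 → 8² = 64
64 = (4,0)_16 → 4² + 0² = 16
16 = (1,0)_16 → 1² + 0² = 1  — reached 1.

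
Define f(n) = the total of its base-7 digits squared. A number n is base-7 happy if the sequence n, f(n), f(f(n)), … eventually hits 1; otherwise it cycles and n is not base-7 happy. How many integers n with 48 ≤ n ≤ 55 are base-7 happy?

1

48: 48 → 72 → 14 → 4 → 16 → 8 → 2 → 4  — not base-7 happy
49: 49 → 1  — base-7 happy
50: 50 → 2 → 4 → 16 → 8 → 2  — not base-7 happy
51: 51 → 5 → 25 → 25  — not base-7 happy
52: 52 → 10 → 10  — not base-7 happy
53: 53 → 17 → 13 → 37 → 29 → 17  — not base-7 happy
54: 54 → 26 → 34 → 52 → 10 → 10  — not base-7 happy
55: 55 → 37 → 29 → 17 → 13 → 37  — not base-7 happy
base-7 happy: 49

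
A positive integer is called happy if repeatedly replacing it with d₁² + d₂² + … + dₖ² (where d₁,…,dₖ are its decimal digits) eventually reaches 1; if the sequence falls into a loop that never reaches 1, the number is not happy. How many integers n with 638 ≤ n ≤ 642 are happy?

1

638: 638 → 109 → 82 → 68 → 100 → 1  (reaches 1)
639: 639 → 126 → 41 → 17 → 50 → 25 → 29 → 85 → 89 → 145 → 42 → 20 → 4 → 16 → 37 → 58 → 89  (repeats 89)
640: 640 → 52 → 29 → 85 → 89 → 145 → 42 → 20 → 4 → 16 → 37 → 58 → 89  (repeats 89)
641: 641 → 53 → 34 → 25 → 29 → 85 → 89 → 145 → 42 → 20 → 4 → 16 → 37 → 58 → 89  (repeats 89)
642: 642 → 56 → 61 → 37 → 58 → 89 → 145 → 42 → 20 → 4 → 16 → 37  (repeats 37)
happy: 638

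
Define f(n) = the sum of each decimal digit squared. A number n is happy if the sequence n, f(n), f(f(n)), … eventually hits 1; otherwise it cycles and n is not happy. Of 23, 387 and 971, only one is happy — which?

23: 23 → 13 → 10 → 1  — reaches 1 (happy)
387: 387 → 122 → 9 → 81 → 65 → 61 → 37 → 58 → 89 → 145 → 42 → 20 → 4 → 16 → 37  — repeats 37 (not happy)
971: 971 → 131 → 11 → 2 → 4 → 16 → 37 → 58 → 89 → 145 → 42 → 20 → 4  — repeats 4 (not happy)

23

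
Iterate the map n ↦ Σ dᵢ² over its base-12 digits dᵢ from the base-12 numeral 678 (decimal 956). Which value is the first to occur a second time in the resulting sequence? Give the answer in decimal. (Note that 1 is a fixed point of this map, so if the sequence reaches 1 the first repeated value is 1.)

956 = (6,7,8)_12 → 6² + 7² + 8² = 149
149 = (1,0,5)_12 → 1² + 0² + 5² = 26
26 = (2,2)_12 → 2² + 2² = 8
8 = (8)_12 → 8² = 64
64 = (5,4)_12 → 5² + 4² = 41
41 = (3,5)_12 → 3² + 5² = 34
34 = (2,10)_12 → 2² + 10² = 104
104 = (8,8)_12 → 8² + 8² = 128
128 = (10,8)_12 → 10² + 8² = 164
164 = (1,1,8)_12 → 1² + 1² + 8² = 66
66 = (5,6)_12 → 5² + 6² = 61
61 = (5,1)_12 → 5² + 1² = 26  — 26 already appeared earlier.

26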